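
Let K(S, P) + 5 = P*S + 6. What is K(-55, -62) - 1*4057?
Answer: -646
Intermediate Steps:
K(S, P) = 1 + P*S (K(S, P) = -5 + (P*S + 6) = -5 + (6 + P*S) = 1 + P*S)
K(-55, -62) - 1*4057 = (1 - 62*(-55)) - 1*4057 = (1 + 3410) - 4057 = 3411 - 4057 = -646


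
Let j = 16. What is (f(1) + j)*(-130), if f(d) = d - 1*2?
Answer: -1950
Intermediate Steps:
f(d) = -2 + d (f(d) = d - 2 = -2 + d)
(f(1) + j)*(-130) = ((-2 + 1) + 16)*(-130) = (-1 + 16)*(-130) = 15*(-130) = -1950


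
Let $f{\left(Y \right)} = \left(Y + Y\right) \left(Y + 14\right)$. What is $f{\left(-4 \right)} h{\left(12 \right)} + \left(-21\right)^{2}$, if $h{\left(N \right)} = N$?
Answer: $-519$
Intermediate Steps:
$f{\left(Y \right)} = 2 Y \left(14 + Y\right)$
$f{\left(-4 \right)} h{\left(12 \right)} + \left(-21\right)^{2} = 2 \left(-4\right) \left(14 - 4\right) 12 + \left(-21\right)^{2} = 2 \left(-4\right) 10 \cdot 12 + 441 = \left(-80\right) 12 + 441 = -960 + 441 = -519$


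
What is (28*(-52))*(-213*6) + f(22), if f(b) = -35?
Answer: 1860733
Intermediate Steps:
(28*(-52))*(-213*6) + f(22) = (28*(-52))*(-213*6) - 35 = -1456*(-1278) - 35 = 1860768 - 35 = 1860733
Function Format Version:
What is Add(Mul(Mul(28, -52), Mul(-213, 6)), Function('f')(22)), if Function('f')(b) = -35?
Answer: 1860733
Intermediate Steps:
Add(Mul(Mul(28, -52), Mul(-213, 6)), Function('f')(22)) = Add(Mul(Mul(28, -52), Mul(-213, 6)), -35) = Add(Mul(-1456, -1278), -35) = Add(1860768, -35) = 1860733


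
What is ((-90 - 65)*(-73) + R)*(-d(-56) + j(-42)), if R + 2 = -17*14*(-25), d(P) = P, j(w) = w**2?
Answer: 31418660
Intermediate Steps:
R = 5948 (R = -2 - 17*14*(-25) = -2 - 238*(-25) = -2 + 5950 = 5948)
((-90 - 65)*(-73) + R)*(-d(-56) + j(-42)) = ((-90 - 65)*(-73) + 5948)*(-1*(-56) + (-42)**2) = (-155*(-73) + 5948)*(56 + 1764) = (11315 + 5948)*1820 = 17263*1820 = 31418660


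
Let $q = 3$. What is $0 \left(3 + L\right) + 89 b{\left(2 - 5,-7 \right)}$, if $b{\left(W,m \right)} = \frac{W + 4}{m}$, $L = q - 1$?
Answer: $- \frac{89}{7} \approx -12.714$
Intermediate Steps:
$L = 2$ ($L = 3 - 1 = 2$)
$b{\left(W,m \right)} = \frac{4 + W}{m}$
$0 \left(3 + L\right) + 89 b{\left(2 - 5,-7 \right)} = 0 \left(3 + 2\right) + 89 \frac{4 + \left(2 - 5\right)}{-7} = 0 \cdot 5 + 89 \left(- \frac{4 + \left(2 - 5\right)}{7}\right) = 0 + 89 \left(- \frac{4 - 3}{7}\right) = 0 + 89 \left(\left(- \frac{1}{7}\right) 1\right) = 0 + 89 \left(- \frac{1}{7}\right) = 0 - \frac{89}{7} = - \frac{89}{7}$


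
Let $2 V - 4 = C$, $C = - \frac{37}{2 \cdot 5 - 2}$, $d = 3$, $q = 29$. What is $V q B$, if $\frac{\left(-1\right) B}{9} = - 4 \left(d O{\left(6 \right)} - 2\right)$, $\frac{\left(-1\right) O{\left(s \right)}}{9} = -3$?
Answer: $- \frac{103095}{4} \approx -25774.0$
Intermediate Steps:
$O{\left(s \right)} = 27$ ($O{\left(s \right)} = \left(-9\right) \left(-3\right) = 27$)
$B = 2844$ ($B = - 9 \left(- 4 \left(3 \cdot 27 - 2\right)\right) = - 9 \left(- 4 \left(81 - 2\right)\right) = - 9 \left(\left(-4\right) 79\right) = \left(-9\right) \left(-316\right) = 2844$)
$C = - \frac{37}{8}$ ($C = - \frac{37}{10 - 2} = - \frac{37}{8} \approx -4.625$)
$V = - \frac{5}{16}$ ($V = 2 + \frac{1}{2} \left(- \frac{37}{8}\right) = 2 - \frac{37}{16} = - \frac{5}{16} \approx -0.3125$)
$V q B = \left(- \frac{5}{16}\right) 29 \cdot 2844 = \left(- \frac{145}{16}\right) 2844 = - \frac{103095}{4}$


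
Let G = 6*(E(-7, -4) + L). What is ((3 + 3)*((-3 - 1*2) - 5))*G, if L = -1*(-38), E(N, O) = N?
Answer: -11160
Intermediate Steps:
L = 38
G = 186 (G = 6*(-7 + 38) = 6*31 = 186)
((3 + 3)*((-3 - 1*2) - 5))*G = ((3 + 3)*((-3 - 1*2) - 5))*186 = (6*((-3 - 2) - 5))*186 = (6*(-5 - 5))*186 = (6*(-10))*186 = -60*186 = -11160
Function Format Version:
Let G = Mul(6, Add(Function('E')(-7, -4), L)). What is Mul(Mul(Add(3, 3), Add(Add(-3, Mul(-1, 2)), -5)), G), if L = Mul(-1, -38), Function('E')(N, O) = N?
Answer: -11160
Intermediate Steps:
L = 38
G = 186 (G = Mul(6, Add(-7, 38)) = Mul(6, 31) = 186)
Mul(Mul(Add(3, 3), Add(Add(-3, Mul(-1, 2)), -5)), G) = Mul(Mul(Add(3, 3), Add(Add(-3, Mul(-1, 2)), -5)), 186) = Mul(Mul(6, Add(Add(-3, -2), -5)), 186) = Mul(Mul(6, Add(-5, -5)), 186) = Mul(Mul(6, -10), 186) = Mul(-60, 186) = -11160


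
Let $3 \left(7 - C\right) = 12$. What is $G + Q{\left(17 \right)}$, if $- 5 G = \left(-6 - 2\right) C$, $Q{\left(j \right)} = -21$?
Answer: $- \frac{81}{5} \approx -16.2$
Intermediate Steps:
$C = 3$ ($C = 7 - 4 = 3$)
$G = \frac{24}{5}$ ($G = - \frac{\left(-6 - 2\right) 3}{5} = - \frac{\left(-8\right) 3}{5} = \left(- \frac{1}{5}\right) \left(-24\right) = \frac{24}{5} \approx 4.8$)
$G + Q{\left(17 \right)} = \frac{24}{5} - 21 = - \frac{81}{5}$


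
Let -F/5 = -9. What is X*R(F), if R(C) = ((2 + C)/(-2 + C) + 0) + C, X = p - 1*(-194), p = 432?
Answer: 1240732/43 ≈ 28854.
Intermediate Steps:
F = 45 (F = -5*(-9) = 45)
X = 626 (X = 432 - 1*(-194) = 432 + 194 = 626)
R(C) = C + (2 + C)/(-2 + C) (R(C) = ((2 + C)/(-2 + C) + 0) + C = (2 + C)/(-2 + C) + C = C + (2 + C)/(-2 + C))
X*R(F) = 626*((2 + 45² - 1*45)/(-2 + 45)) = 626*((2 + 2025 - 45)/43) = 626*((1/43)*1982) = 626*(1982/43) = 1240732/43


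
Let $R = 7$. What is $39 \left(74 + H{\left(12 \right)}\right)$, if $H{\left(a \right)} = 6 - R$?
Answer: $2847$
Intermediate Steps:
$H{\left(a \right)} = -1$ ($H{\left(a \right)} = 6 - 7 = -1$)
$39 \left(74 + H{\left(12 \right)}\right) = 39 \left(74 - 1\right) = 39 \cdot 73 = 2847$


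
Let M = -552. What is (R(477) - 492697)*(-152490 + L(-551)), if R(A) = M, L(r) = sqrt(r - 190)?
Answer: 75215540010 - 493249*I*sqrt(741) ≈ 7.5216e+10 - 1.3427e+7*I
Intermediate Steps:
L(r) = sqrt(-190 + r)
R(A) = -552
(R(477) - 492697)*(-152490 + L(-551)) = (-552 - 492697)*(-152490 + sqrt(-190 - 551)) = -493249*(-152490 + sqrt(-741)) = -493249*(-152490 + I*sqrt(741)) = 75215540010 - 493249*I*sqrt(741)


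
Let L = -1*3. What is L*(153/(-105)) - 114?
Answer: -3837/35 ≈ -109.63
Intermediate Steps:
L = -3
L*(153/(-105)) - 114 = -459/(-105) - 114 = -459*(-1)/105 - 114 = -3*(-51/35) - 114 = 153/35 - 114 = -3837/35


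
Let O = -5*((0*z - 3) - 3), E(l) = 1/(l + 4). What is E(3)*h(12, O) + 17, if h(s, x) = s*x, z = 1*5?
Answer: 479/7 ≈ 68.429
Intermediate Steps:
z = 5
E(l) = 1/(4 + l)
O = 30 (O = -5*((0*5 - 3) - 3) = -5*((0 - 3) - 3) = -5*(-3 - 3) = -5*(-6) = 30)
E(3)*h(12, O) + 17 = (12*30)/(4 + 3) + 17 = 360/7 + 17 = 479/7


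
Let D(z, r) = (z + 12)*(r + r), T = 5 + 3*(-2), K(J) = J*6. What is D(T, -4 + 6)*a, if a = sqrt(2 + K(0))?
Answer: 44*sqrt(2) ≈ 62.225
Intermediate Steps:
K(J) = 6*J
T = -1 (T = 5 - 6 = -1)
a = sqrt(2) (a = sqrt(2 + 6*0) = sqrt(2 + 0) = sqrt(2) ≈ 1.4142)
D(z, r) = 2*r*(12 + z) (D(z, r) = (12 + z)*(2*r) = 2*r*(12 + z))
D(T, -4 + 6)*a = (2*(-4 + 6)*(12 - 1))*sqrt(2) = (2*2*11)*sqrt(2) = 44*sqrt(2)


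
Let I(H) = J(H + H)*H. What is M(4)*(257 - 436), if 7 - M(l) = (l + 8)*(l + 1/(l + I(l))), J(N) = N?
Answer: 22196/3 ≈ 7398.7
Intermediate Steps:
I(H) = 2*H² (I(H) = (H + H)*H = (2*H)*H = 2*H²)
M(l) = 7 - (8 + l)*(l + 1/(l + 2*l²)) (M(l) = 7 - (l + 8)*(l + 1/(l + 2*l²)) = 7 - (8 + l)*(l + 1/(l + 2*l²)))
M(4)*(257 - 436) = ((-8 - 17*4³ - 2*4⁴ + 6*4 + 6*4²)/(4*(1 + 2*4)))*(257 - 436) = ((-8 - 17*64 - 2*256 + 24 + 6*16)/(4*(1 + 8)))*(-179) = ((¼)*(-8 - 1088 - 512 + 24 + 96)/9)*(-179) = ((¼)*(⅑)*(-1488))*(-179) = -124/3*(-179) = 22196/3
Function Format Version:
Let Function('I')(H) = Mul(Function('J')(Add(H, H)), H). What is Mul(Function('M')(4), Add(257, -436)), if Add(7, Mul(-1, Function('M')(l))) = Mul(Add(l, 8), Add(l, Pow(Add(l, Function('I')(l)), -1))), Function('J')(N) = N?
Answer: Rational(22196, 3) ≈ 7398.7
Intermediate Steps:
Function('I')(H) = Mul(2, Pow(H, 2)) (Function('I')(H) = Mul(Add(H, H), H) = Mul(Mul(2, H), H) = Mul(2, Pow(H, 2)))
Function('M')(l) = Add(7, Mul(-1, Add(8, l), Add(l, Pow(Add(l, Mul(2, Pow(l, 2))), -1)))) (Function('M')(l) = Add(7, Mul(-1, Mul(Add(l, 8), Add(l, Pow(Add(l, Mul(2, Pow(l, 2))), -1))))) = Add(7, Mul(-1, Mul(Add(8, l), Add(l, Pow(Add(l, Mul(2, Pow(l, 2))), -1))))) = Add(7, Mul(-1, Add(8, l), Add(l, Pow(Add(l, Mul(2, Pow(l, 2))), -1)))))
Mul(Function('M')(4), Add(257, -436)) = Mul(Mul(Pow(4, -1), Pow(Add(1, Mul(2, 4)), -1), Add(-8, Mul(-17, Pow(4, 3)), Mul(-2, Pow(4, 4)), Mul(6, 4), Mul(6, Pow(4, 2)))), Add(257, -436)) = Mul(Mul(Rational(1, 4), Pow(Add(1, 8), -1), Add(-8, Mul(-17, 64), Mul(-2, 256), 24, Mul(6, 16))), -179) = Mul(Mul(Rational(1, 4), Pow(9, -1), Add(-8, -1088, -512, 24, 96)), -179) = Mul(Mul(Rational(1, 4), Rational(1, 9), -1488), -179) = Mul(Rational(-124, 3), -179) = Rational(22196, 3)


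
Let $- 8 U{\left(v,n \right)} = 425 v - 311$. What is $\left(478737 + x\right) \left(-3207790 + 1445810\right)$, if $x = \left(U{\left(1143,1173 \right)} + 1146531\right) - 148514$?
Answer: $-2495088780580$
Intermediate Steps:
$U{\left(v,n \right)} = \frac{311}{8} - \frac{425 v}{8}$ ($U{\left(v,n \right)} = - \frac{425 v - 311}{8} = - \frac{-311 + 425 v}{8} = \frac{311}{8} - \frac{425 v}{8}$)
$x = 937334$ ($x = \left(\left(\frac{311}{8} - \frac{485775}{8}\right) + 1146531\right) - 148514 = \left(-60683 + 1146531\right) - 148514 = 1085848 - 148514 = 937334$)
$\left(478737 + x\right) \left(-3207790 + 1445810\right) = \left(478737 + 937334\right) \left(-3207790 + 1445810\right) = 1416071 \left(-1761980\right) = -2495088780580$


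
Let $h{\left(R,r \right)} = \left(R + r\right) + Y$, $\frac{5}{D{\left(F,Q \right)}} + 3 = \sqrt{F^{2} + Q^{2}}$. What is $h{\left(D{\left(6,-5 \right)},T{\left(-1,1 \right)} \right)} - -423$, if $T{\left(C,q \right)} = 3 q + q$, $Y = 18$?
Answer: $\frac{23155}{52} + \frac{5 \sqrt{61}}{52} \approx 446.04$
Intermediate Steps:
$T{\left(C,q \right)} = 4 q$
$D{\left(F,Q \right)} = \frac{5}{-3 + \sqrt{F^{2} + Q^{2}}}$
$h{\left(R,r \right)} = 18 + R + r$ ($h{\left(R,r \right)} = \left(R + r\right) + 18 = 18 + R + r$)
$h{\left(D{\left(6,-5 \right)},T{\left(-1,1 \right)} \right)} - -423 = \left(18 + \frac{5}{-3 + \sqrt{6^{2} + \left(-5\right)^{2}}} + 4 \cdot 1\right) - -423 = \left(18 + \frac{5}{-3 + \sqrt{36 + 25}} + 4\right) + 423 = \left(18 + \frac{5}{-3 + \sqrt{61}} + 4\right) + 423 = \left(22 + \frac{5}{-3 + \sqrt{61}}\right) + 423 = 445 + \frac{5}{-3 + \sqrt{61}}$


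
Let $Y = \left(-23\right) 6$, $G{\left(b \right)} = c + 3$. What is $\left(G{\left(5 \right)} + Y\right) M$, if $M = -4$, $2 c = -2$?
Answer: $544$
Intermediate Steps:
$c = -1$ ($c = \frac{1}{2} \left(-2\right) = -1$)
$G{\left(b \right)} = 2$ ($G{\left(b \right)} = -1 + 3 = 2$)
$Y = -138$
$\left(G{\left(5 \right)} + Y\right) M = \left(2 - 138\right) \left(-4\right) = \left(-136\right) \left(-4\right) = 544$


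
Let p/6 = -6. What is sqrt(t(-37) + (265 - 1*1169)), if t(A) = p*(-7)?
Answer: 2*I*sqrt(163) ≈ 25.534*I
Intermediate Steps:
p = -36 (p = 6*(-6) = -36)
t(A) = 252 (t(A) = -36*(-7) = 252)
sqrt(t(-37) + (265 - 1*1169)) = sqrt(252 + (265 - 1*1169)) = sqrt(252 + (265 - 1169)) = sqrt(252 - 904) = sqrt(-652) = 2*I*sqrt(163)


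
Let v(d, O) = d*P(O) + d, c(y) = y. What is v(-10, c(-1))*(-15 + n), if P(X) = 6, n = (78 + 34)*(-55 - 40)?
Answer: 745850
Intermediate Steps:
n = -10640 (n = 112*(-95) = -10640)
v(d, O) = 7*d (v(d, O) = d*6 + d = 6*d + d = 7*d)
v(-10, c(-1))*(-15 + n) = (7*(-10))*(-15 - 10640) = -70*(-10655) = 745850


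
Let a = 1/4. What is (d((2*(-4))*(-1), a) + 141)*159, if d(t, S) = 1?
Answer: 22578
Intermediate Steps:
a = 1/4 (a = 1*(1/4) = 1/4 ≈ 0.25000)
(d((2*(-4))*(-1), a) + 141)*159 = (1 + 141)*159 = 142*159 = 22578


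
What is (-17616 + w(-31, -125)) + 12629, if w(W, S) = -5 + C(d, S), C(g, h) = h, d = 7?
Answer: -5117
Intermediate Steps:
w(W, S) = -5 + S
(-17616 + w(-31, -125)) + 12629 = (-17616 + (-5 - 125)) + 12629 = (-17616 - 130) + 12629 = -17746 + 12629 = -5117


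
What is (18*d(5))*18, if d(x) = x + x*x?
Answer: 9720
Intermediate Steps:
d(x) = x + x**2
(18*d(5))*18 = (18*(5*(1 + 5)))*18 = (18*(5*6))*18 = (18*30)*18 = 540*18 = 9720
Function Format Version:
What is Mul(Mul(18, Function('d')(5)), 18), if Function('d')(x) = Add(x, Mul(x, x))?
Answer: 9720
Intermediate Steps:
Function('d')(x) = Add(x, Pow(x, 2))
Mul(Mul(18, Function('d')(5)), 18) = Mul(Mul(18, Mul(5, Add(1, 5))), 18) = Mul(Mul(18, Mul(5, 6)), 18) = Mul(Mul(18, 30), 18) = Mul(540, 18) = 9720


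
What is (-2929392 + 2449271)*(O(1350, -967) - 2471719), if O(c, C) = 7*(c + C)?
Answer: 1185436993598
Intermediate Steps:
O(c, C) = 7*C + 7*c (O(c, C) = 7*(C + c) = 7*C + 7*c)
(-2929392 + 2449271)*(O(1350, -967) - 2471719) = (-2929392 + 2449271)*((7*(-967) + 7*1350) - 2471719) = -480121*((-6769 + 9450) - 2471719) = -480121*(2681 - 2471719) = -480121*(-2469038) = 1185436993598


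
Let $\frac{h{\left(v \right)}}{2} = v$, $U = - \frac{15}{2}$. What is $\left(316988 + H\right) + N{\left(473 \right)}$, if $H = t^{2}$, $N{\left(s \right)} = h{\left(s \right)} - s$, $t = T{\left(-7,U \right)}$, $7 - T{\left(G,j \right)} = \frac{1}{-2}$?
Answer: $\frac{1270069}{4} \approx 3.1752 \cdot 10^{5}$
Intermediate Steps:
$U = - \frac{15}{2}$ ($U = \left(-15\right) \frac{1}{2} = - \frac{15}{2} \approx -7.5$)
$T{\left(G,j \right)} = \frac{15}{2}$ ($T{\left(G,j \right)} = 7 - \frac{1}{-2} = 7 - - \frac{1}{2} = 7 + \frac{1}{2} = \frac{15}{2}$)
$t = \frac{15}{2} \approx 7.5$
$h{\left(v \right)} = 2 v$
$N{\left(s \right)} = s$ ($N{\left(s \right)} = 2 s - s = s$)
$H = \frac{225}{4}$ ($H = \left(\frac{15}{2}\right)^{2} = \frac{225}{4} \approx 56.25$)
$\left(316988 + H\right) + N{\left(473 \right)} = \left(316988 + \frac{225}{4}\right) + 473 = \frac{1268177}{4} + 473 = \frac{1270069}{4}$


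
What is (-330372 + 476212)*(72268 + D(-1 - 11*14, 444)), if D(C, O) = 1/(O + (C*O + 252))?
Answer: 179499333522260/17031 ≈ 1.0540e+10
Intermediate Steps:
D(C, O) = 1/(252 + O + C*O) (D(C, O) = 1/(O + (252 + C*O)) = 1/(252 + O + C*O))
(-330372 + 476212)*(72268 + D(-1 - 11*14, 444)) = (-330372 + 476212)*(72268 + 1/(252 + 444 + (-1 - 11*14)*444)) = 145840*(72268 + 1/(252 + 444 + (-1 - 154)*444)) = 145840*(72268 + 1/(252 + 444 - 155*444)) = 145840*(72268 + 1/(252 + 444 - 68820)) = 145840*(72268 + 1/(-68124)) = 145840*(72268 - 1/68124) = 145840*(4923185231/68124) = 179499333522260/17031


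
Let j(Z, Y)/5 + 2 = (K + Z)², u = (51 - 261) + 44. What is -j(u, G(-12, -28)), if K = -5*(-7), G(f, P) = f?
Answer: -85795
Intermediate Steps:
K = 35
u = -166 (u = -210 + 44 = -166)
j(Z, Y) = -10 + 5*(35 + Z)²
-j(u, G(-12, -28)) = -(-10 + 5*(35 - 166)²) = -(-10 + 5*(-131)²) = -(-10 + 5*17161) = -(-10 + 85805) = -1*85795 = -85795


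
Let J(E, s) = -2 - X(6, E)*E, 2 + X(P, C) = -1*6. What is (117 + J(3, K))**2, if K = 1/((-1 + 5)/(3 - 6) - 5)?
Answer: 19321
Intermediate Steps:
X(P, C) = -8 (X(P, C) = -2 - 1*6 = -2 - 6 = -8)
K = -3/19 (K = 1/(4/(-3) - 5) = 1/(4*(-1/3) - 5) = 1/(-4/3 - 5) = 1/(-19/3) = -3/19 ≈ -0.15789)
J(E, s) = -2 + 8*E (J(E, s) = -2 - (-8)*E = -2 + 8*E)
(117 + J(3, K))**2 = (117 + (-2 + 8*3))**2 = (117 + (-2 + 24))**2 = (117 + 22)**2 = 139**2 = 19321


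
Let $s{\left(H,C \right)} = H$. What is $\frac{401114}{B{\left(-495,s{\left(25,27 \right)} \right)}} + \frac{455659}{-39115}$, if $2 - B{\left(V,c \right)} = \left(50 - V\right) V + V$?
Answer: $- \frac{53731147569}{5285844640} \approx -10.165$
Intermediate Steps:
$B{\left(V,c \right)} = 2 - V - V \left(50 - V\right)$ ($B{\left(V,c \right)} = 2 - \left(\left(50 - V\right) V + V\right) = 2 - \left(V \left(50 - V\right) + V\right) = 2 - \left(V + V \left(50 - V\right)\right) = 2 - V - V \left(50 - V\right)$)
$\frac{401114}{B{\left(-495,s{\left(25,27 \right)} \right)}} + \frac{455659}{-39115} = \frac{401114}{2 + \left(-495\right)^{2} - -25245} + \frac{455659}{-39115} = \frac{401114}{2 + 245025 + 25245} + 455659 \left(- \frac{1}{39115}\right) = \frac{401114}{270272} - \frac{455659}{39115} = 401114 \cdot \frac{1}{270272} - \frac{455659}{39115} = \frac{200557}{135136} - \frac{455659}{39115} = - \frac{53731147569}{5285844640}$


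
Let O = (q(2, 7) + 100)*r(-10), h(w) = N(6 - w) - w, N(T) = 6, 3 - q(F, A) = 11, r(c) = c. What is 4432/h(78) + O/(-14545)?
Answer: -1609930/26181 ≈ -61.492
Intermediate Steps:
q(F, A) = -8 (q(F, A) = 3 - 1*11 = 3 - 11 = -8)
h(w) = 6 - w
O = -920 (O = (-8 + 100)*(-10) = 92*(-10) = -920)
4432/h(78) + O/(-14545) = 4432/(6 - 1*78) - 920/(-14545) = 4432/(6 - 78) - 920*(-1/14545) = 4432/(-72) + 184/2909 = 4432*(-1/72) + 184/2909 = -554/9 + 184/2909 = -1609930/26181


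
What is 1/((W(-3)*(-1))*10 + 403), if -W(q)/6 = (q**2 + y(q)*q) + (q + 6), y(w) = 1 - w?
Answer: 1/403 ≈ 0.0024814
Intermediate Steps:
W(q) = -36 - 6*q - 6*q**2 - 6*q*(1 - q) (W(q) = -6*((q**2 + (1 - q)*q) + (q + 6)) = -6*((q**2 + q*(1 - q)) + (6 + q)) = -6*(6 + q + q**2 + q*(1 - q)) = -36 - 6*q - 6*q**2 - 6*q*(1 - q))
1/((W(-3)*(-1))*10 + 403) = 1/(((-36 - 12*(-3))*(-1))*10 + 403) = 1/(((-36 + 36)*(-1))*10 + 403) = 1/((0*(-1))*10 + 403) = 1/(0*10 + 403) = 1/(0 + 403) = 1/403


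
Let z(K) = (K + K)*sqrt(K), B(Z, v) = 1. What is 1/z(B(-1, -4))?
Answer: 1/2 ≈ 0.50000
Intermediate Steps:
z(K) = 2*K**(3/2) (z(K) = (2*K)*sqrt(K) = 2*K**(3/2))
1/z(B(-1, -4)) = 1/(2*1**(3/2)) = 1/(2*1) = 1/2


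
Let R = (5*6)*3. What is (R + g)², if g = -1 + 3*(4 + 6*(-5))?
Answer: 121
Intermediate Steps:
g = -79 (g = -1 + 3*(4 - 30) = -1 + 3*(-26) = -1 - 78 = -79)
R = 90 (R = 30*3 = 90)
(R + g)² = (90 - 79)² = 11² = 121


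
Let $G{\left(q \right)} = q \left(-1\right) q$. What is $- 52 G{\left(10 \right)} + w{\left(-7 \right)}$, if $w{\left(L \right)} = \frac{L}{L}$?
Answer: $5201$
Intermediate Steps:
$w{\left(L \right)} = 1$
$G{\left(q \right)} = - q^{2}$ ($G{\left(q \right)} = - q q = - q^{2}$)
$- 52 G{\left(10 \right)} + w{\left(-7 \right)} = - 52 \left(- 10^{2}\right) + 1 = - 52 \left(\left(-1\right) 100\right) + 1 = \left(-52\right) \left(-100\right) + 1 = 5200 + 1 = 5201$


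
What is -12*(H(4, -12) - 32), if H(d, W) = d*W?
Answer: 960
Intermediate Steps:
H(d, W) = W*d
-12*(H(4, -12) - 32) = -12*(-12*4 - 32) = -12*(-48 - 32) = -12*(-80) = 960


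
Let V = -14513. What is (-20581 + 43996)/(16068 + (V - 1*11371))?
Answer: -7805/3272 ≈ -2.3854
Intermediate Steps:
(-20581 + 43996)/(16068 + (V - 1*11371)) = (-20581 + 43996)/(16068 + (-14513 - 1*11371)) = 23415/(16068 + (-14513 - 11371)) = 23415/(16068 - 25884) = 23415/(-9816) = 23415*(-1/9816) = -7805/3272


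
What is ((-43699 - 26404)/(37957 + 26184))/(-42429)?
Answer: 6373/247403499 ≈ 2.5760e-5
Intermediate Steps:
((-43699 - 26404)/(37957 + 26184))/(-42429) = -70103/64141*(-1/42429) = -70103*1/64141*(-1/42429) = -6373/5831*(-1/42429) = 6373/247403499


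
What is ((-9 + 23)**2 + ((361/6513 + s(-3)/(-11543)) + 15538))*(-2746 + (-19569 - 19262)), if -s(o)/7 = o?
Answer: -2341931856136372/3579979 ≈ -6.5417e+8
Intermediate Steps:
s(o) = -7*o
((-9 + 23)**2 + ((361/6513 + s(-3)/(-11543)) + 15538))*(-2746 + (-19569 - 19262)) = ((-9 + 23)**2 + ((361/6513 - 7*(-3)/(-11543)) + 15538))*(-2746 + (-19569 - 19262)) = (14**2 + ((361*(1/6513) + 21*(-1/11543)) + 15538))*(-2746 - 38831) = (196 + ((361/6513 - 3/1649) + 15538))*(-41577) = (196 + (575750/10739937 + 15538))*(-41577) = (196 + 166877716856/10739937)*(-41577) = (168982744508/10739937)*(-41577) = -2341931856136372/3579979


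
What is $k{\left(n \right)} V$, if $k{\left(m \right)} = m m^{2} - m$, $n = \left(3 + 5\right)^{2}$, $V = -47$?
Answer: $-12317760$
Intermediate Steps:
$n = 64$ ($n = 8^{2} = 64$)
$k{\left(m \right)} = m^{3} - m$
$k{\left(n \right)} V = \left(64^{3} - 64\right) \left(-47\right) = \left(262144 - 64\right) \left(-47\right) = 262080 \left(-47\right) = -12317760$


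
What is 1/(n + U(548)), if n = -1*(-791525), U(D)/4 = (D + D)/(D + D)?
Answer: 1/791529 ≈ 1.2634e-6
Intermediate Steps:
U(D) = 4 (U(D) = 4*((D + D)/(D + D)) = 4*((2*D)/((2*D))) = 4*((2*D)*(1/(2*D))) = 4*1 = 4)
n = 791525
1/(n + U(548)) = 1/(791525 + 4) = 1/791529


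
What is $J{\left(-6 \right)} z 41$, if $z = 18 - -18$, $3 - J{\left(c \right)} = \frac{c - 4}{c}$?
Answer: $1968$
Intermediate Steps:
$J{\left(c \right)} = 3 - \frac{-4 + c}{c}$ ($J{\left(c \right)} = 3 - \frac{c - 4}{c} = 3 - \frac{-4 + c}{c}$)
$z = 36$ ($z = 18 + 18 = 36$)
$J{\left(-6 \right)} z 41 = \left(2 + \frac{4}{-6}\right) 36 \cdot 41 = \left(2 + 4 \left(- \frac{1}{6}\right)\right) 36 \cdot 41 = \left(2 - \frac{2}{3}\right) 36 \cdot 41 = \frac{4}{3} \cdot 36 \cdot 41 = 48 \cdot 41 = 1968$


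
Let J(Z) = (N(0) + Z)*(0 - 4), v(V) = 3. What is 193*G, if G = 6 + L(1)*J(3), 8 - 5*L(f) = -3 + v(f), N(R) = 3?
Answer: -31266/5 ≈ -6253.2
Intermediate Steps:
J(Z) = -12 - 4*Z (J(Z) = (3 + Z)*(0 - 4) = (3 + Z)*(-4) = -12 - 4*Z)
L(f) = 8/5 (L(f) = 8/5 - (-3 + 3)/5 = 8/5 - ⅕*0 = 8/5 + 0 = 8/5)
G = -162/5 (G = 6 + 8*(-12 - 4*3)/5 = 6 + 8*(-12 - 12)/5 = 6 + (8/5)*(-24) = 6 - 192/5 = -162/5 ≈ -32.400)
193*G = 193*(-162/5) = -31266/5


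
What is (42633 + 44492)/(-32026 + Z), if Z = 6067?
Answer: -5125/1527 ≈ -3.3563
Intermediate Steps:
(42633 + 44492)/(-32026 + Z) = (42633 + 44492)/(-32026 + 6067) = 87125/(-25959) = 87125*(-1/25959) = -5125/1527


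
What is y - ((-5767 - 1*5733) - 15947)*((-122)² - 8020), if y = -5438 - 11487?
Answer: 188379283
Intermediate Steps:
y = -16925
y - ((-5767 - 1*5733) - 15947)*((-122)² - 8020) = -16925 - ((-5767 - 1*5733) - 15947)*((-122)² - 8020) = -16925 - ((-5767 - 5733) - 15947)*(14884 - 8020) = -16925 - (-11500 - 15947)*6864 = -16925 - (-27447)*6864 = -16925 - 1*(-188396208) = -16925 + 188396208 = 188379283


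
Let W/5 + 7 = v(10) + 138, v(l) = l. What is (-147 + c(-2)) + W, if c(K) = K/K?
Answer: 559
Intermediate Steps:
c(K) = 1
W = 705 (W = -35 + 5*(10 + 138) = -35 + 5*148 = -35 + 740 = 705)
(-147 + c(-2)) + W = (-147 + 1) + 705 = -146 + 705 = 559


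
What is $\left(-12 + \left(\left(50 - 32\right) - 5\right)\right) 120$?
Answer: $120$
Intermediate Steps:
$\left(-12 + \left(\left(50 - 32\right) - 5\right)\right) 120 = \left(-12 + \left(18 - 5\right)\right) 120 = \left(-12 + 13\right) 120 = 1 \cdot 120 = 120$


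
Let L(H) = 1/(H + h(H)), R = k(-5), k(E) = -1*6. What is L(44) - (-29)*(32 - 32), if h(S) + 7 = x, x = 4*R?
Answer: 1/13 ≈ 0.076923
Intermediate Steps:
k(E) = -6
R = -6
x = -24 (x = 4*(-6) = -24)
h(S) = -31 (h(S) = -7 - 24 = -31)
L(H) = 1/(-31 + H) (L(H) = 1/(H - 31) = 1/(-31 + H))
L(44) - (-29)*(32 - 32) = 1/(-31 + 44) - (-29)*(32 - 32) = 1/13 - (-29)*0 = 1/13 - 1*0 = 1/13 + 0 = 1/13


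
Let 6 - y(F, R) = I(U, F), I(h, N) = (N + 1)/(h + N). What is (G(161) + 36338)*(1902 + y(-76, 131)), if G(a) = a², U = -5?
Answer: 1068592723/9 ≈ 1.1873e+8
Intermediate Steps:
I(h, N) = (1 + N)/(N + h)
y(F, R) = 6 - (1 + F)/(-5 + F) (y(F, R) = 6 - (1 + F)/(F - 5) = 6 - (1 + F)/(-5 + F))
(G(161) + 36338)*(1902 + y(-76, 131)) = (161² + 36338)*(1902 + (-31 + 5*(-76))/(-5 - 76)) = (25921 + 36338)*(1902 + (-31 - 380)/(-81)) = 62259*(1902 - 1/81*(-411)) = 62259*(1902 + 137/27) = 62259*(51491/27) = 1068592723/9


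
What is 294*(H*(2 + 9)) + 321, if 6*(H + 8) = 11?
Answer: -19622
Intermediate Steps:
H = -37/6 (H = -8 + (⅙)*11 = -8 + 11/6 = -37/6 ≈ -6.1667)
294*(H*(2 + 9)) + 321 = 294*(-37*(2 + 9)/6) + 321 = 294*(-37/6*11) + 321 = 294*(-407/6) + 321 = -19943 + 321 = -19622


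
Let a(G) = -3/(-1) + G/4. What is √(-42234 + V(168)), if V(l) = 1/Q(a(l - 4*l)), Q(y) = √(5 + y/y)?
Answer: √(-1520424 + 6*√6)/6 ≈ 205.51*I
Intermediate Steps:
a(G) = 3 + G/4 (a(G) = -3*(-1) + G*(¼) = 3 + G/4)
Q(y) = √6 (Q(y) = √(5 + 1) = √6)
V(l) = √6/6 (V(l) = 1/(√6) = √6/6)
√(-42234 + V(168)) = √(-42234 + √6/6)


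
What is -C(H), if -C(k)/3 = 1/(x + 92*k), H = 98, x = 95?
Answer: 1/3037 ≈ 0.00032927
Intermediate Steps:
C(k) = -3/(95 + 92*k)
-C(H) = -(-3)/(95 + 92*98) = -(-3)/(95 + 9016) = -(-3)/9111 = -1*(-1/3037) = 1/3037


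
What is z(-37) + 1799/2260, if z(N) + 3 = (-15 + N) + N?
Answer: -206121/2260 ≈ -91.204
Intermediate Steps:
z(N) = -18 + 2*N (z(N) = -3 + ((-15 + N) + N) = -3 + (-15 + 2*N) = -18 + 2*N)
z(-37) + 1799/2260 = (-18 + 2*(-37)) + 1799/2260 = (-18 - 74) + 1799*(1/2260) = -92 + 1799/2260 = -206121/2260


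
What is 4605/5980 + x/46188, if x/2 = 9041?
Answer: 16041305/13810212 ≈ 1.1616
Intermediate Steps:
x = 18082 (x = 2*9041 = 18082)
4605/5980 + x/46188 = 4605/5980 + 18082/46188 = 4605*(1/5980) + 18082*(1/46188) = 921/1196 + 9041/23094 = 16041305/13810212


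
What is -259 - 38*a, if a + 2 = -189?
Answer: 6999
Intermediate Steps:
a = -191 (a = -2 - 189 = -191)
-259 - 38*a = -259 - 38*(-191) = -259 + 7258 = 6999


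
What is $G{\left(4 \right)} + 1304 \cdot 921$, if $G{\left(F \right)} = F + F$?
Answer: $1200992$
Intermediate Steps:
$G{\left(F \right)} = 2 F$
$G{\left(4 \right)} + 1304 \cdot 921 = 2 \cdot 4 + 1304 \cdot 921 = 8 + 1200984 = 1200992$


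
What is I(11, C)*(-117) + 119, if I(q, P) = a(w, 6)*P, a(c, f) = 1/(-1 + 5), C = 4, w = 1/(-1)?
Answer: 2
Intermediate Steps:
w = -1
a(c, f) = ¼ (a(c, f) = 1/4 = ¼)
I(q, P) = P/4
I(11, C)*(-117) + 119 = ((¼)*4)*(-117) + 119 = 1*(-117) + 119 = -117 + 119 = 2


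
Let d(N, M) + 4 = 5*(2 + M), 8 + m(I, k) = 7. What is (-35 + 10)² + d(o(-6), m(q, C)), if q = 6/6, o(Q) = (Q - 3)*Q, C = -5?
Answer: 626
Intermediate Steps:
o(Q) = Q*(-3 + Q) (o(Q) = (-3 + Q)*Q = Q*(-3 + Q))
q = 1 (q = 6*(⅙) = 1)
m(I, k) = -1 (m(I, k) = -8 + 7 = -1)
d(N, M) = 6 + 5*M (d(N, M) = -4 + 5*(2 + M) = -4 + (10 + 5*M) = 6 + 5*M)
(-35 + 10)² + d(o(-6), m(q, C)) = (-35 + 10)² + (6 + 5*(-1)) = (-25)² + (6 - 5) = 625 + 1 = 626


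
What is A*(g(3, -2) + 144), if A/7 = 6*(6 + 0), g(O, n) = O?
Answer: 37044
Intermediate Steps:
A = 252 (A = 7*(6*(6 + 0)) = 7*(6*6) = 7*36 = 252)
A*(g(3, -2) + 144) = 252*(3 + 144) = 252*147 = 37044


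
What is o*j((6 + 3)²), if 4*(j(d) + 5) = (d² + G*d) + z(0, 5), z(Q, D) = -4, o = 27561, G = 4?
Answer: 189096021/4 ≈ 4.7274e+7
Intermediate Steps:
j(d) = -6 + d + d²/4 (j(d) = -5 + ((d² + 4*d) - 4)/4 = -5 + (-4 + d² + 4*d)/4 = -5 + (-1 + d + d²/4) = -6 + d + d²/4)
o*j((6 + 3)²) = 27561*(-6 + (6 + 3)² + ((6 + 3)²)²/4) = 27561*(-6 + 9² + (9²)²/4) = 27561*(-6 + 81 + (¼)*81²) = 27561*(-6 + 81 + (¼)*6561) = 27561*(-6 + 81 + 6561/4) = 27561*(6861/4) = 189096021/4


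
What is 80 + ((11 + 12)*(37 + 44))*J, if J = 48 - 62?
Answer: -26002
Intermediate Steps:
J = -14
80 + ((11 + 12)*(37 + 44))*J = 80 + ((11 + 12)*(37 + 44))*(-14) = 80 + (23*81)*(-14) = 80 + 1863*(-14) = 80 - 26082 = -26002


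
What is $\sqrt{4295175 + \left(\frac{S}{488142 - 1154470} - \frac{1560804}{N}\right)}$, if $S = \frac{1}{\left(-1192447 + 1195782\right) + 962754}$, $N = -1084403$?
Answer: $\frac{\sqrt{523254339959547773851736178379795282040410}}{349032537974529188} \approx 2072.5$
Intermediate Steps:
$S = \frac{1}{966089}$ ($S = \frac{1}{3335 + 962754} = \frac{1}{966089} \approx 1.0351 \cdot 10^{-6}$)
$\sqrt{4295175 + \left(\frac{S}{488142 - 1154470} - \frac{1560804}{N}\right)} = \sqrt{4295175 + \left(\frac{1}{966089 \left(488142 - 1154470\right)} - \frac{1560804}{-1084403}\right)} = \sqrt{4295175 + \left(\frac{1}{966089 \left(-666328\right)} - - \frac{1560804}{1084403}\right)} = \sqrt{4295175 + \left(\frac{1}{966089} \left(- \frac{1}{666328}\right) + \frac{1560804}{1084403}\right)} = \sqrt{4295175 + \left(- \frac{1}{643732151192} + \frac{1560804}{1084403}\right)} = \sqrt{4295175 + \frac{1004739716507993965}{698065075949058376}} = \sqrt{\frac{2998312667329213318129765}{698065075949058376}} = \frac{\sqrt{523254339959547773851736178379795282040410}}{349032537974529188}$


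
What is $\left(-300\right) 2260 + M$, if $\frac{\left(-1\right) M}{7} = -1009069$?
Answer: $6385483$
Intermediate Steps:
$M = 7063483$ ($M = \left(-7\right) \left(-1009069\right) = 7063483$)
$\left(-300\right) 2260 + M = \left(-300\right) 2260 + 7063483 = -678000 + 7063483 = 6385483$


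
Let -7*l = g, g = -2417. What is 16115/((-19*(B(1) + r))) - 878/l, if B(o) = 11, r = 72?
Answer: -48642197/3811609 ≈ -12.762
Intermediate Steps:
l = 2417/7 (l = -1/7*(-2417) = 2417/7 ≈ 345.29)
16115/((-19*(B(1) + r))) - 878/l = 16115/((-19*(11 + 72))) - 878/2417/7 = 16115/((-19*83)) - 878*7/2417 = 16115/(-1577) - 6146/2417 = 16115*(-1/1577) - 6146/2417 = -16115/1577 - 6146/2417 = -48642197/3811609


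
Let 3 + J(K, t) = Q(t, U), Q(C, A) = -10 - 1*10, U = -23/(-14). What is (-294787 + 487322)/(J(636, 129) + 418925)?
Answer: 192535/418902 ≈ 0.45962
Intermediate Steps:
U = 23/14 (U = -23*(-1/14) = 23/14 ≈ 1.6429)
Q(C, A) = -20 (Q(C, A) = -10 - 10 = -20)
J(K, t) = -23 (J(K, t) = -3 - 20 = -23)
(-294787 + 487322)/(J(636, 129) + 418925) = (-294787 + 487322)/(-23 + 418925) = 192535/418902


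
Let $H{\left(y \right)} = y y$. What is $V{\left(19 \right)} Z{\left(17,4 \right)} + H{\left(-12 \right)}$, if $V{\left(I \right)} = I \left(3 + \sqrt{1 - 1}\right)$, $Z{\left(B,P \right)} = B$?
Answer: $1113$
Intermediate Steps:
$H{\left(y \right)} = y^{2}$
$V{\left(I \right)} = 3 I$ ($V{\left(I \right)} = I \left(3 + \sqrt{0}\right) = I \left(3 + 0\right) = I 3 = 3 I$)
$V{\left(19 \right)} Z{\left(17,4 \right)} + H{\left(-12 \right)} = 3 \cdot 19 \cdot 17 + \left(-12\right)^{2} = 57 \cdot 17 + 144 = 969 + 144 = 1113$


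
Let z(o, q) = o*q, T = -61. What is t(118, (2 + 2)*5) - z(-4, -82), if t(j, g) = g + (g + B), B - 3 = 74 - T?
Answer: -150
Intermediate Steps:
B = 138 (B = 3 + (74 - 1*(-61)) = 3 + (74 + 61) = 3 + 135 = 138)
t(j, g) = 138 + 2*g (t(j, g) = g + (g + 138) = g + (138 + g) = 138 + 2*g)
t(118, (2 + 2)*5) - z(-4, -82) = (138 + 2*((2 + 2)*5)) - (-4)*(-82) = (138 + 2*(4*5)) - 1*328 = (138 + 2*20) - 328 = (138 + 40) - 328 = 178 - 328 = -150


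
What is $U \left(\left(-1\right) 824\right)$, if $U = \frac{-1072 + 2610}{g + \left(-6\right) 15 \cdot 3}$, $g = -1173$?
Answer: $\frac{1267312}{1443} \approx 878.25$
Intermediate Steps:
$U = - \frac{1538}{1443}$ ($U = \frac{-1072 + 2610}{-1173 + \left(-6\right) 15 \cdot 3} = \frac{1538}{-1173 - 270} = \frac{1538}{-1443} = 1538 \left(- \frac{1}{1443}\right) = - \frac{1538}{1443} \approx -1.0658$)
$U \left(\left(-1\right) 824\right) = - \frac{1538 \left(\left(-1\right) 824\right)}{1443} = \left(- \frac{1538}{1443}\right) \left(-824\right) = \frac{1267312}{1443}$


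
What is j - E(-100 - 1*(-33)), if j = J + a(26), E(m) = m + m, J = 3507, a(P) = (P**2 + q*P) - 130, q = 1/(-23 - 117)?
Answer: 293077/70 ≈ 4186.8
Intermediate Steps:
q = -1/140 (q = 1/(-140) = -1/140 ≈ -0.0071429)
a(P) = -130 + P**2 - P/140 (a(P) = (P**2 - P/140) - 130 = -130 + P**2 - P/140)
E(m) = 2*m
j = 283697/70 (j = 3507 + (-130 + 26**2 - 1/140*26) = 3507 + (-130 + 676 - 13/70) = 3507 + 38207/70 = 283697/70 ≈ 4052.8)
j - E(-100 - 1*(-33)) = 283697/70 - 2*(-100 - 1*(-33)) = 283697/70 - 2*(-100 + 33) = 283697/70 - 2*(-67) = 283697/70 - 1*(-134) = 283697/70 + 134 = 293077/70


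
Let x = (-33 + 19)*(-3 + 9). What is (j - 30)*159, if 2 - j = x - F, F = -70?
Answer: -2226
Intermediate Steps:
x = -84 (x = -14*6 = -84)
j = 16 (j = 2 - (-84 - 1*(-70)) = 2 - (-84 + 70) = 2 - 1*(-14) = 2 + 14 = 16)
(j - 30)*159 = (16 - 30)*159 = -14*159 = -2226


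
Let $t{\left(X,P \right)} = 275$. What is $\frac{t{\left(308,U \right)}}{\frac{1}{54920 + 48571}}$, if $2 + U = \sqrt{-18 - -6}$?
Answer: $28460025$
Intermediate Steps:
$U = -2 + 2 i \sqrt{3}$ ($U = -2 + \sqrt{-18 - -6} = -2 + \sqrt{-18 + 6} = -2 + \sqrt{-12} = -2 + 2 i \sqrt{3} \approx -2.0 + 3.4641 i$)
$\frac{t{\left(308,U \right)}}{\frac{1}{54920 + 48571}} = \frac{275}{\frac{1}{54920 + 48571}} = \frac{275}{\frac{1}{103491}} = 275 \frac{1}{\frac{1}{103491}} = 275 \cdot 103491 = 28460025$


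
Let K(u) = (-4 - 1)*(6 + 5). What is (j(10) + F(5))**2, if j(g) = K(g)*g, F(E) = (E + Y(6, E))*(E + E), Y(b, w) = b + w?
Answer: 152100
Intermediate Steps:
K(u) = -55 (K(u) = -5*11 = -55)
F(E) = 2*E*(6 + 2*E) (F(E) = (E + (6 + E))*(E + E) = (6 + 2*E)*(2*E) = 2*E*(6 + 2*E))
j(g) = -55*g
(j(10) + F(5))**2 = (-55*10 + 4*5*(3 + 5))**2 = (-550 + 4*5*8)**2 = (-550 + 160)**2 = (-390)**2 = 152100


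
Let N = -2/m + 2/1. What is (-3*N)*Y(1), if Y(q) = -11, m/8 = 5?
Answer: 1287/20 ≈ 64.350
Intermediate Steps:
m = 40 (m = 8*5 = 40)
N = 39/20 (N = -2/40 + 2/1 = -2*1/40 + 2*1 = -1/20 + 2 = 39/20 ≈ 1.9500)
(-3*N)*Y(1) = -3*39/20*(-11) = -117/20*(-11) = 1287/20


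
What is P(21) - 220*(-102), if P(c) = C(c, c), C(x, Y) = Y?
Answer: 22461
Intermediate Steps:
P(c) = c
P(21) - 220*(-102) = 21 - 220*(-102) = 21 + 22440 = 22461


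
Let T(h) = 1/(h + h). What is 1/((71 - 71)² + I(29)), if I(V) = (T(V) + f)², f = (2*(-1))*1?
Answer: 3364/13225 ≈ 0.25437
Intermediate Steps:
T(h) = 1/(2*h)
f = -2 (f = -2*1 = -2)
I(V) = (-2 + 1/(2*V))² (I(V) = (1/(2*V) - 2)² = (-2 + 1/(2*V))²)
1/((71 - 71)² + I(29)) = 1/((71 - 71)² + (¼)*(-1 + 4*29)²/29²) = 1/(0² + (¼)*(1/841)*(-1 + 116)²) = 1/(0 + (¼)*(1/841)*115²) = 1/(0 + (¼)*(1/841)*13225) = 1/(0 + 13225/3364) = 1/(13225/3364) = 3364/13225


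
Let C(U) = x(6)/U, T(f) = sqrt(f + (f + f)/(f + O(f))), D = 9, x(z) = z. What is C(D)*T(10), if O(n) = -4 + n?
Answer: sqrt(5) ≈ 2.2361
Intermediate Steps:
T(f) = sqrt(f + 2*f/(-4 + 2*f)) (T(f) = sqrt(f + (f + f)/(f + (-4 + f))) = sqrt(f + (2*f)/(-4 + 2*f)) = sqrt(f + 2*f/(-4 + 2*f)))
C(U) = 6/U
C(D)*T(10) = (6/9)*sqrt(10*(-1 + 10)/(-2 + 10)) = (6*(1/9))*sqrt(10*9/8) = 2*sqrt(10*(1/8)*9)/3 = 2*sqrt(45/4)/3 = 2*(3*sqrt(5)/2)/3 = sqrt(5)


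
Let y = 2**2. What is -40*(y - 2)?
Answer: -80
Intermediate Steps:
y = 4
-40*(y - 2) = -40*(4 - 2) = -40*2 = -80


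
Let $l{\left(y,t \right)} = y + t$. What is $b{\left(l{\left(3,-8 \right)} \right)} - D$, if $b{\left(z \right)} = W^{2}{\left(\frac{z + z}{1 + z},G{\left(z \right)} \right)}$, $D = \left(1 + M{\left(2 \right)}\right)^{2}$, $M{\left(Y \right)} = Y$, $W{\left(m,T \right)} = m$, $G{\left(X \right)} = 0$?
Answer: $- \frac{11}{4} \approx -2.75$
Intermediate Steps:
$l{\left(y,t \right)} = t + y$
$D = 9$ ($D = \left(1 + 2\right)^{2} = 3^{2} = 9$)
$b{\left(z \right)} = \frac{4 z^{2}}{\left(1 + z\right)^{2}}$ ($b{\left(z \right)} = \left(\frac{z + z}{1 + z}\right)^{2} = \left(\frac{2 z}{1 + z}\right)^{2} = \frac{4 z^{2}}{\left(1 + z\right)^{2}}$)
$b{\left(l{\left(3,-8 \right)} \right)} - D = \frac{4 \left(-8 + 3\right)^{2}}{\left(1 + \left(-8 + 3\right)\right)^{2}} - 9 = \frac{4 \left(-5\right)^{2}}{\left(1 - 5\right)^{2}} - 9 = 4 \cdot 25 \cdot \frac{1}{16} - 9 = \frac{25}{4} - 9 = - \frac{11}{4}$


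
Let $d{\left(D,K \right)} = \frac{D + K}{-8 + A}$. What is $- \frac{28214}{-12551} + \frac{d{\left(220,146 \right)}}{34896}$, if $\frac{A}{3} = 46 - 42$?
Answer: $\frac{657136107}{291986464} \approx 2.2506$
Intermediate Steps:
$A = 12$ ($A = 3 \left(46 - 42\right) = 3 \cdot 4 = 12$)
$d{\left(D,K \right)} = \frac{D}{4} + \frac{K}{4}$ ($d{\left(D,K \right)} = \frac{D + K}{-8 + 12} = \frac{D + K}{4} = \left(D + K\right) \frac{1}{4} = \frac{D}{4} + \frac{K}{4}$)
$- \frac{28214}{-12551} + \frac{d{\left(220,146 \right)}}{34896} = - \frac{28214}{-12551} + \frac{\frac{1}{4} \cdot 220 + \frac{1}{4} \cdot 146}{34896} = \left(-28214\right) \left(- \frac{1}{12551}\right) + \left(55 + \frac{73}{2}\right) \frac{1}{34896} = \frac{28214}{12551} + \frac{183}{2} \cdot \frac{1}{34896} = \frac{28214}{12551} + \frac{61}{23264} = \frac{657136107}{291986464}$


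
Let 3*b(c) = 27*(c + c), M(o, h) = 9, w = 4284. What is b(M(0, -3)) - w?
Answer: -4122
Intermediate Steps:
b(c) = 18*c (b(c) = (27*(c + c))/3 = (27*(2*c))/3 = (54*c)/3 = 18*c)
b(M(0, -3)) - w = 18*9 - 1*4284 = 162 - 4284 = -4122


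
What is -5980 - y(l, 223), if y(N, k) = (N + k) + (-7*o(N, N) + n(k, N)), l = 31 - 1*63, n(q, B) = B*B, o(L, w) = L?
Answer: -7419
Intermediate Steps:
n(q, B) = B**2
l = -32 (l = 31 - 63 = -32)
y(N, k) = k + N**2 - 6*N (y(N, k) = (N + k) + (-7*N + N**2) = (N + k) + (N**2 - 7*N) = k + N**2 - 6*N)
-5980 - y(l, 223) = -5980 - (223 + (-32)**2 - 6*(-32)) = -5980 - (223 + 1024 + 192) = -5980 - 1*1439 = -5980 - 1439 = -7419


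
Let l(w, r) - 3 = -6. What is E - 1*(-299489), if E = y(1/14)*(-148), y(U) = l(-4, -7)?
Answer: 299933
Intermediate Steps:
l(w, r) = -3 (l(w, r) = 3 - 6 = -3)
y(U) = -3
E = 444 (E = -3*(-148) = 444)
E - 1*(-299489) = 444 - 1*(-299489) = 444 + 299489 = 299933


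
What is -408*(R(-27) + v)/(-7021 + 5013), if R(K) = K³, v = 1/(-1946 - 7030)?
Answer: -176674609/44176 ≈ -3999.3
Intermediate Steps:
v = -1/8976 (v = 1/(-8976) = -1/8976 ≈ -0.00011141)
-408*(R(-27) + v)/(-7021 + 5013) = -408*((-27)³ - 1/8976)/(-7021 + 5013) = -408*(-19683 - 1/8976)/(-2008) = -(-176674609)*(-1)/(22*2008) = -408*176674609/18023808 = -176674609/44176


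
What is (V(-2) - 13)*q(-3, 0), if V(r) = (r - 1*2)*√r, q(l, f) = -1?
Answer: 13 + 4*I*√2 ≈ 13.0 + 5.6569*I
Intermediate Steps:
V(r) = √r*(-2 + r) (V(r) = (r - 2)*√r = (-2 + r)*√r = √r*(-2 + r))
(V(-2) - 13)*q(-3, 0) = (√(-2)*(-2 - 2) - 13)*(-1) = ((I*√2)*(-4) - 13)*(-1) = (-4*I*√2 - 13)*(-1) = (-13 - 4*I*√2)*(-1) = 13 + 4*I*√2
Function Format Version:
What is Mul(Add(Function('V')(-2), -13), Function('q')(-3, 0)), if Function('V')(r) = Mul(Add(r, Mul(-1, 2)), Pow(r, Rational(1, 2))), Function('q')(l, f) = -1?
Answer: Add(13, Mul(4, I, Pow(2, Rational(1, 2)))) ≈ Add(13.000, Mul(5.6569, I))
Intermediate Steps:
Function('V')(r) = Mul(Pow(r, Rational(1, 2)), Add(-2, r)) (Function('V')(r) = Mul(Add(r, -2), Pow(r, Rational(1, 2))) = Mul(Add(-2, r), Pow(r, Rational(1, 2))) = Mul(Pow(r, Rational(1, 2)), Add(-2, r)))
Mul(Add(Function('V')(-2), -13), Function('q')(-3, 0)) = Mul(Add(Mul(Pow(-2, Rational(1, 2)), Add(-2, -2)), -13), -1) = Mul(Add(Mul(Mul(I, Pow(2, Rational(1, 2))), -4), -13), -1) = Mul(Add(Mul(-4, I, Pow(2, Rational(1, 2))), -13), -1) = Mul(Add(-13, Mul(-4, I, Pow(2, Rational(1, 2)))), -1) = Add(13, Mul(4, I, Pow(2, Rational(1, 2))))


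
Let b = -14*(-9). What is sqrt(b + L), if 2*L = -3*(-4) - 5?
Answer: sqrt(518)/2 ≈ 11.380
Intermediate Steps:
b = 126
L = 7/2 (L = (-3*(-4) - 5)/2 = (12 - 5)/2 = (1/2)*7 = 7/2 ≈ 3.5000)
sqrt(b + L) = sqrt(126 + 7/2) = sqrt(259/2) = sqrt(518)/2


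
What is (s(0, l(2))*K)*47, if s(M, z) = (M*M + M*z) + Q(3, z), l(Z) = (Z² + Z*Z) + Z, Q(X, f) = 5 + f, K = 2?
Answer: 1410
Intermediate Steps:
l(Z) = Z + 2*Z² (l(Z) = (Z² + Z²) + Z = 2*Z² + Z = Z + 2*Z²)
s(M, z) = 5 + z + M² + M*z (s(M, z) = (M*M + M*z) + (5 + z) = (M² + M*z) + (5 + z) = 5 + z + M² + M*z)
(s(0, l(2))*K)*47 = ((5 + 2*(1 + 2*2) + 0² + 0*(2*(1 + 2*2)))*2)*47 = ((5 + 2*(1 + 4) + 0 + 0*(2*(1 + 4)))*2)*47 = ((5 + 2*5 + 0 + 0*(2*5))*2)*47 = ((5 + 10 + 0 + 0*10)*2)*47 = ((5 + 10 + 0 + 0)*2)*47 = (15*2)*47 = 30*47 = 1410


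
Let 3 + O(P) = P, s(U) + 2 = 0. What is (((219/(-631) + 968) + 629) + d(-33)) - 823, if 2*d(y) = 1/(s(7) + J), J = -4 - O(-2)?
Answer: 975719/1262 ≈ 773.15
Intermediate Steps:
s(U) = -2 (s(U) = -2 + 0 = -2)
O(P) = -3 + P
J = 1 (J = -4 - (-3 - 2) = -4 - 1*(-5) = -4 + 5 = 1)
d(y) = -1/2 (d(y) = 1/(2*(-2 + 1)) = (1/2)/(-1) = (1/2)*(-1) = -1/2)
(((219/(-631) + 968) + 629) + d(-33)) - 823 = (((219/(-631) + 968) + 629) - 1/2) - 823 = (((219*(-1/631) + 968) + 629) - 1/2) - 823 = (((-219/631 + 968) + 629) - 1/2) - 823 = ((610589/631 + 629) - 1/2) - 823 = (1007488/631 - 1/2) - 823 = 2014345/1262 - 823 = 975719/1262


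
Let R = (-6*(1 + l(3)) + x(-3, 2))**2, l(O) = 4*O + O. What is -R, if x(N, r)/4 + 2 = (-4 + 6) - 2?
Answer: -10816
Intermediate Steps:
x(N, r) = -8 (x(N, r) = -8 + 4*((-4 + 6) - 2) = -8 + 4*(2 - 2) = -8 + 4*0 = -8 + 0 = -8)
l(O) = 5*O
R = 10816 (R = (-6*(1 + 5*3) - 8)**2 = (-6*(1 + 15) - 8)**2 = (-6*16 - 8)**2 = (-96 - 8)**2 = (-104)**2 = 10816)
-R = -1*10816 = -10816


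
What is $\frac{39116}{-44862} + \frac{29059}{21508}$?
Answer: $\frac{231168965}{482445948} \approx 0.47916$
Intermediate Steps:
$\frac{39116}{-44862} + \frac{29059}{21508} = 39116 \left(- \frac{1}{44862}\right) + 29059 \cdot \frac{1}{21508} = - \frac{19558}{22431} + \frac{29059}{21508} = \frac{231168965}{482445948}$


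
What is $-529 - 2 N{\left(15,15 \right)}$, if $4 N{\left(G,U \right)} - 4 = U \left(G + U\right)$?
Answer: $-756$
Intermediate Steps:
$N{\left(G,U \right)} = 1 + \frac{U \left(G + U\right)}{4}$
$-529 - 2 N{\left(15,15 \right)} = -529 - 2 \left(1 + \frac{15^{2}}{4} + \frac{1}{4} \cdot 15 \cdot 15\right) = -529 - 2 \left(1 + \frac{1}{4} \cdot 225 + \frac{225}{4}\right) = -529 - 2 \left(1 + \frac{225}{4} + \frac{225}{4}\right) = -529 - 227 = -756$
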